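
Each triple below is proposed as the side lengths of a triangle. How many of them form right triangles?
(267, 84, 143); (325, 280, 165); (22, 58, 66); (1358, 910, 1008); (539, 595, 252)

(267,84,143): 84+143 ≤ 267, not a triangle
(325,280,165): 165²+280² = 105625 = 325² → right
(22,58,66): 22²+58² = 3848 < 4356 = 66² → obtuse
(1358,910,1008): 910²+1008² = 1844164 = 1358² → right
(539,595,252): 252²+539² = 354025 = 595² → right
3 of the 5 are right.

3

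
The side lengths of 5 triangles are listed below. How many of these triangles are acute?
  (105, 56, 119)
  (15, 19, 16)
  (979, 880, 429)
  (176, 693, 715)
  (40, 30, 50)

1

(105,56,119): 56²+105² = 14161 = 119² → right
(15,19,16): 15²+16² = 481 > 361 = 19² → acute
(979,880,429): 429²+880² = 958441 = 979² → right
(176,693,715): 176²+693² = 511225 = 715² → right
(40,30,50): 30²+40² = 2500 = 50² → right
1 of the 5 is acute.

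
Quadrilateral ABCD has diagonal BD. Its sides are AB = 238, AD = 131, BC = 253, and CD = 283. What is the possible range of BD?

107 < BD < 369

From triangle ABD: |238 − 131| < BD < 238 + 131, i.e. 107 < BD < 369.
From triangle CBD: 30 < BD < 536.
Both must hold, so BD lies in the intersection.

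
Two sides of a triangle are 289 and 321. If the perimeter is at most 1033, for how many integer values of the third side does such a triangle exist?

Triangle inequality: 32 < x < 610. Perimeter ≤ 1033 gives x ≤ 1033 − 289 − 321 = 423.
So 32 < x ≤ 423; integers 33 through 423: 391 values.

391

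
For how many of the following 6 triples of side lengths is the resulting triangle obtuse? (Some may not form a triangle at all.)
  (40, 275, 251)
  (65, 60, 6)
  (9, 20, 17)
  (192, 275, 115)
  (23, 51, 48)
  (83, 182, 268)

(40,275,251): 40²+251² = 64601 < 75625 = 275² → obtuse
(65,60,6): 6²+60² = 3636 < 4225 = 65² → obtuse
(9,20,17): 9²+17² = 370 < 400 = 20² → obtuse
(192,275,115): 115²+192² = 50089 < 75625 = 275² → obtuse
(23,51,48): 23²+48² = 2833 > 2601 = 51² → acute
(83,182,268): 83+182 ≤ 268, not a triangle
4 of the 6 are obtuse.

4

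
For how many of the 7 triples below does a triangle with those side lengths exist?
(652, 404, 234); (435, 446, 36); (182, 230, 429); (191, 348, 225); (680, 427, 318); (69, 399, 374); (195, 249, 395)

(234,404,652): 234+404 ≤ 652 → not valid
(36,435,446): 36+435 > 446 → valid
(182,230,429): 182+230 ≤ 429 → not valid
(191,225,348): 191+225 > 348 → valid
(318,427,680): 318+427 > 680 → valid
(69,374,399): 69+374 > 399 → valid
(195,249,395): 195+249 > 395 → valid
5 of the 7 triples form a triangle.

5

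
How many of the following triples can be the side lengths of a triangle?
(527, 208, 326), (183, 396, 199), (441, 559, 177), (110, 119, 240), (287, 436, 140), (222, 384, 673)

(208,326,527): 208+326 > 527 → valid
(183,199,396): 183+199 ≤ 396 → not valid
(177,441,559): 177+441 > 559 → valid
(110,119,240): 110+119 ≤ 240 → not valid
(140,287,436): 140+287 ≤ 436 → not valid
(222,384,673): 222+384 ≤ 673 → not valid
2 of the 6 triples form a triangle.

2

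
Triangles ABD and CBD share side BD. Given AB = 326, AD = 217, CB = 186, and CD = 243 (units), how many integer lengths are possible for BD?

From triangle ABD: 109 < BD < 543.
From triangle CBD: 57 < BD < 429.
Intersection: 109 < BD < 429, so integers 110 through 428: 319 values.

319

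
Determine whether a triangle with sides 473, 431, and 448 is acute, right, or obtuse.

Compare the square of the longest side to the sum of squares of the other two: 431² + 448² = 386465 > 223729 = 473².

acute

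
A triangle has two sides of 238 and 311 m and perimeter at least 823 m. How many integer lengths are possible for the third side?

Triangle inequality: 73 < x < 549. Perimeter ≥ 823 gives x ≥ 823 − 238 − 311 = 274.
So 274 ≤ x < 549; integers 274 through 548: 275 values.

275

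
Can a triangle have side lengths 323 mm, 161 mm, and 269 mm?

Yes

The longest side is 323, and the other two sum to 430.
Since 430 > 323, the triangle inequality holds.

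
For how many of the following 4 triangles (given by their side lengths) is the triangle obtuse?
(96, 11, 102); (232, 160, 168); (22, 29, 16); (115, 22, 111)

3

(96,11,102): 11²+96² = 9337 < 10404 = 102² → obtuse
(232,160,168): 160²+168² = 53824 = 232² → right
(22,29,16): 16²+22² = 740 < 841 = 29² → obtuse
(115,22,111): 22²+111² = 12805 < 13225 = 115² → obtuse
3 of the 4 are obtuse.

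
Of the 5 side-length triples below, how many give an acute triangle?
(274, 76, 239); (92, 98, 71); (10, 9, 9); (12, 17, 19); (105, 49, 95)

(274,76,239): 76²+239² = 62897 < 75076 = 274² → obtuse
(92,98,71): 71²+92² = 13505 > 9604 = 98² → acute
(10,9,9): 9²+9² = 162 > 100 = 10² → acute
(12,17,19): 12²+17² = 433 > 361 = 19² → acute
(105,49,95): 49²+95² = 11426 > 11025 = 105² → acute
4 of the 5 are acute.

4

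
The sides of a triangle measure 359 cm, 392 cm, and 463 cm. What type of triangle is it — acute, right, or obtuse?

Compare the square of the longest side to the sum of squares of the other two: 359² + 392² = 282545 > 214369 = 463².

acute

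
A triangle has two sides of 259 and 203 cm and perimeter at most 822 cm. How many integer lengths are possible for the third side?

304

Triangle inequality: 56 < x < 462. Perimeter ≤ 822 gives x ≤ 822 − 259 − 203 = 360.
So 56 < x ≤ 360; integers 57 through 360: 304 values.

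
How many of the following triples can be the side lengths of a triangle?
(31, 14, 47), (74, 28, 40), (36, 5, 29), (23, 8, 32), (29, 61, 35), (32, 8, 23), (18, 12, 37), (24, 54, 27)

(14,31,47): 14+31 ≤ 47 → not valid
(28,40,74): 28+40 ≤ 74 → not valid
(5,29,36): 5+29 ≤ 36 → not valid
(8,23,32): 8+23 ≤ 32 → not valid
(29,35,61): 29+35 > 61 → valid
(8,23,32): 8+23 ≤ 32 → not valid
(12,18,37): 12+18 ≤ 37 → not valid
(24,27,54): 24+27 ≤ 54 → not valid
1 of the 8 triples forms a triangle.

1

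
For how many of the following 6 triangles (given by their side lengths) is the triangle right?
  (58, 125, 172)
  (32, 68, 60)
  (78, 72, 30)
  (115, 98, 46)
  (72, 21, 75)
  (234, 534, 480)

4

(58,125,172): 58²+125² = 18989 < 29584 = 172² → obtuse
(32,68,60): 32²+60² = 4624 = 68² → right
(78,72,30): 30²+72² = 6084 = 78² → right
(115,98,46): 46²+98² = 11720 < 13225 = 115² → obtuse
(72,21,75): 21²+72² = 5625 = 75² → right
(234,534,480): 234²+480² = 285156 = 534² → right
4 of the 6 are right.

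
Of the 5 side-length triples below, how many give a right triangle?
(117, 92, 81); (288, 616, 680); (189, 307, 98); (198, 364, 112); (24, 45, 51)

2

(117,92,81): 81²+92² = 15025 > 13689 = 117² → acute
(288,616,680): 288²+616² = 462400 = 680² → right
(189,307,98): 98+189 ≤ 307, not a triangle
(198,364,112): 112+198 ≤ 364, not a triangle
(24,45,51): 24²+45² = 2601 = 51² → right
2 of the 5 are right.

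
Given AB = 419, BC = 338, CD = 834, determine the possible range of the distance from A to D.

77 ≤ AD ≤ 1591

The maximum is all hops collinear in one direction: 419 + 338 + 834 = 1591.
The longest hop is 834; the others sum to 757. Folding the others back against it leaves at least 834 − 757 = 77.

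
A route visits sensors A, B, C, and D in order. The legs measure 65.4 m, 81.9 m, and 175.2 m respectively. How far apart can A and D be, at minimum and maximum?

27.9 ≤ AD ≤ 322.5 m

The maximum is all hops collinear in one direction: 65.4 + 81.9 + 175.2 = 322.5.
The longest hop is 175.2; the others sum to 147.3. Folding the others back against it leaves at least 175.2 − 147.3 = 27.9.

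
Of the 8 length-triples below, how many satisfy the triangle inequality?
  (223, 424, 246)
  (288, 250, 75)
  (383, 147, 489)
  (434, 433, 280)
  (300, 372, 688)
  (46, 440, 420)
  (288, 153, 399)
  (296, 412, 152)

7

(223,246,424): 223+246 > 424 → valid
(75,250,288): 75+250 > 288 → valid
(147,383,489): 147+383 > 489 → valid
(280,433,434): 280+433 > 434 → valid
(300,372,688): 300+372 ≤ 688 → not valid
(46,420,440): 46+420 > 440 → valid
(153,288,399): 153+288 > 399 → valid
(152,296,412): 152+296 > 412 → valid
7 of the 8 triples form a triangle.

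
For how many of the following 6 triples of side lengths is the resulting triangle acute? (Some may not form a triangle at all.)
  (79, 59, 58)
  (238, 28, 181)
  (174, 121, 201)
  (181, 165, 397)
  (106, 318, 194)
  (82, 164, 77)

2

(79,59,58): 58²+59² = 6845 > 6241 = 79² → acute
(238,28,181): 28+181 ≤ 238, not a triangle
(174,121,201): 121²+174² = 44917 > 40401 = 201² → acute
(181,165,397): 165+181 ≤ 397, not a triangle
(106,318,194): 106+194 ≤ 318, not a triangle
(82,164,77): 77+82 ≤ 164, not a triangle
2 of the 6 are acute.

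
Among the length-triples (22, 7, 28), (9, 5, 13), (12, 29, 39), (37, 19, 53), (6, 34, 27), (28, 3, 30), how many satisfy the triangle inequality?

(7,22,28): 7+22 > 28 → valid
(5,9,13): 5+9 > 13 → valid
(12,29,39): 12+29 > 39 → valid
(19,37,53): 19+37 > 53 → valid
(6,27,34): 6+27 ≤ 34 → not valid
(3,28,30): 3+28 > 30 → valid
5 of the 6 triples form a triangle.

5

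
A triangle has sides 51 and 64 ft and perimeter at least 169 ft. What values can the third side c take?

Triangle inequality alone gives 13 < c < 115.
The perimeter condition gives c ≥ 169 − 51 − 64 = 54.
Intersecting the two: 54 ≤ c < 115.

54 ≤ c < 115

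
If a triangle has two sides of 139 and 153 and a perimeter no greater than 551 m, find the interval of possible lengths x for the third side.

Triangle inequality alone gives 14 < x < 292.
The perimeter condition gives x ≤ 551 − 139 − 153 = 259.
Intersecting the two: 14 < x ≤ 259.

14 < x ≤ 259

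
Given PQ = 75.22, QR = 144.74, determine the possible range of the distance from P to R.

69.52 ≤ PR ≤ 219.96

By the triangle inequality, |75.22 − 144.74| ≤ PR ≤ 75.22 + 144.74.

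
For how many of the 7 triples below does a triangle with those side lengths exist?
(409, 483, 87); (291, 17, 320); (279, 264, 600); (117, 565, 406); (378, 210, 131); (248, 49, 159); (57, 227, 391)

(87,409,483): 87+409 > 483 → valid
(17,291,320): 17+291 ≤ 320 → not valid
(264,279,600): 264+279 ≤ 600 → not valid
(117,406,565): 117+406 ≤ 565 → not valid
(131,210,378): 131+210 ≤ 378 → not valid
(49,159,248): 49+159 ≤ 248 → not valid
(57,227,391): 57+227 ≤ 391 → not valid
1 of the 7 triples forms a triangle.

1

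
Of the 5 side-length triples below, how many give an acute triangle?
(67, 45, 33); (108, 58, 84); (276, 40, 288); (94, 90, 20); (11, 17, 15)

1

(67,45,33): 33²+45² = 3114 < 4489 = 67² → obtuse
(108,58,84): 58²+84² = 10420 < 11664 = 108² → obtuse
(276,40,288): 40²+276² = 77776 < 82944 = 288² → obtuse
(94,90,20): 20²+90² = 8500 < 8836 = 94² → obtuse
(11,17,15): 11²+15² = 346 > 289 = 17² → acute
1 of the 5 is acute.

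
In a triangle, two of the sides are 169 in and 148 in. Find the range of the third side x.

By the triangle inequality, x must be less than 169 + 148 = 317 and greater than |169 − 148| = 21.

21 < x < 317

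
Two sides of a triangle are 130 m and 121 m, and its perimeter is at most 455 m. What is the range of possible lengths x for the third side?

9 < x ≤ 204

Triangle inequality alone gives 9 < x < 251.
The perimeter condition gives x ≤ 455 − 130 − 121 = 204.
Intersecting the two: 9 < x ≤ 204.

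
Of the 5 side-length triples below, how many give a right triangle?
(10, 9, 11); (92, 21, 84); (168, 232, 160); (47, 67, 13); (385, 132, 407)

2

(10,9,11): 9²+10² = 181 > 121 = 11² → acute
(92,21,84): 21²+84² = 7497 < 8464 = 92² → obtuse
(168,232,160): 160²+168² = 53824 = 232² → right
(47,67,13): 13+47 ≤ 67, not a triangle
(385,132,407): 132²+385² = 165649 = 407² → right
2 of the 5 are right.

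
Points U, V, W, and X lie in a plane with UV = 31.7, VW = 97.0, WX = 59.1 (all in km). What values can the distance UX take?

The maximum is all hops collinear in one direction: 31.7 + 97.0 + 59.1 = 187.8.
The longest hop is 97.0; the others sum to 90.8. Folding the others back against it leaves at least 97.0 − 90.8 = 6.2.

6.2 ≤ UX ≤ 187.8 km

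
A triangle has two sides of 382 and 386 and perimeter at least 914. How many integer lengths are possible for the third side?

622

Triangle inequality: 4 < x < 768. Perimeter ≥ 914 gives x ≥ 914 − 382 − 386 = 146.
So 146 ≤ x < 768; integers 146 through 767: 622 values.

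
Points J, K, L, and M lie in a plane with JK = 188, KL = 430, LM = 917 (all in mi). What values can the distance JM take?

The maximum is all hops collinear in one direction: 188 + 430 + 917 = 1535.
The longest hop is 917; the others sum to 618. Folding the others back against it leaves at least 917 − 618 = 299.

299 ≤ JM ≤ 1535 mi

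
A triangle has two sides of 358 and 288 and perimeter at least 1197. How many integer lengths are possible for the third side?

Triangle inequality: 70 < x < 646. Perimeter ≥ 1197 gives x ≥ 1197 − 358 − 288 = 551.
So 551 ≤ x < 646; integers 551 through 645: 95 values.

95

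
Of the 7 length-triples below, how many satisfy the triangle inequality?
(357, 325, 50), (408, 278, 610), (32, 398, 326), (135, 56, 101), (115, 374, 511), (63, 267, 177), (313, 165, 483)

3

(50,325,357): 50+325 > 357 → valid
(278,408,610): 278+408 > 610 → valid
(32,326,398): 32+326 ≤ 398 → not valid
(56,101,135): 56+101 > 135 → valid
(115,374,511): 115+374 ≤ 511 → not valid
(63,177,267): 63+177 ≤ 267 → not valid
(165,313,483): 165+313 ≤ 483 → not valid
3 of the 7 triples form a triangle.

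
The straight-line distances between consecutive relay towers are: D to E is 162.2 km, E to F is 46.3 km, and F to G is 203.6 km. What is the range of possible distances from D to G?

The maximum is all hops collinear in one direction: 162.2 + 46.3 + 203.6 = 412.1.
The longest hop is 203.6; the others sum to 208.5. Since 203.6 ≤ 208.5, the path can fold back on itself completely, so the minimum distance is 0.

0 ≤ DG ≤ 412.1 km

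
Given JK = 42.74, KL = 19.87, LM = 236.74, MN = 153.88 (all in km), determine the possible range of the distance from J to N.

20.25 ≤ JN ≤ 453.23 km

The maximum is all hops collinear in one direction: 42.74 + 19.87 + 236.74 + 153.88 = 453.23.
The longest hop is 236.74; the others sum to 216.49. Folding the others back against it leaves at least 236.74 − 216.49 = 20.25.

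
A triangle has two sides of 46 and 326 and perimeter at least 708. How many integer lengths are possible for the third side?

Triangle inequality: 280 < x < 372. Perimeter ≥ 708 gives x ≥ 708 − 46 − 326 = 336.
So 336 ≤ x < 372; integers 336 through 371: 36 values.

36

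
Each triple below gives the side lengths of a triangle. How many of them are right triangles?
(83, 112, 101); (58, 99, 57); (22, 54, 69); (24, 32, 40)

(83,112,101): 83²+101² = 17090 > 12544 = 112² → acute
(58,99,57): 57²+58² = 6613 < 9801 = 99² → obtuse
(22,54,69): 22²+54² = 3400 < 4761 = 69² → obtuse
(24,32,40): 24²+32² = 1600 = 40² → right
1 of the 4 is right.

1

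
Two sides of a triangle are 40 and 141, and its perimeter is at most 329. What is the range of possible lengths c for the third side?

101 < c ≤ 148

Triangle inequality alone gives 101 < c < 181.
The perimeter condition gives c ≤ 329 − 40 − 141 = 148.
Intersecting the two: 101 < c ≤ 148.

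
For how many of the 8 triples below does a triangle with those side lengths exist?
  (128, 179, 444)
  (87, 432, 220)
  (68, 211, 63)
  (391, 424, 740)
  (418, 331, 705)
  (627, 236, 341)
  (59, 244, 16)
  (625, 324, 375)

3

(128,179,444): 128+179 ≤ 444 → not valid
(87,220,432): 87+220 ≤ 432 → not valid
(63,68,211): 63+68 ≤ 211 → not valid
(391,424,740): 391+424 > 740 → valid
(331,418,705): 331+418 > 705 → valid
(236,341,627): 236+341 ≤ 627 → not valid
(16,59,244): 16+59 ≤ 244 → not valid
(324,375,625): 324+375 > 625 → valid
3 of the 8 triples form a triangle.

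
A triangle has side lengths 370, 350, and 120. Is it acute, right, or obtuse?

right

Compare the square of the longest side to the sum of squares of the other two: 120² + 350² = 136900 = 370².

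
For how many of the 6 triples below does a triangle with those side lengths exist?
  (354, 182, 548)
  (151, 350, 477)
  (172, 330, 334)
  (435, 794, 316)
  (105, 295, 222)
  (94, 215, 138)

(182,354,548): 182+354 ≤ 548 → not valid
(151,350,477): 151+350 > 477 → valid
(172,330,334): 172+330 > 334 → valid
(316,435,794): 316+435 ≤ 794 → not valid
(105,222,295): 105+222 > 295 → valid
(94,138,215): 94+138 > 215 → valid
4 of the 6 triples form a triangle.

4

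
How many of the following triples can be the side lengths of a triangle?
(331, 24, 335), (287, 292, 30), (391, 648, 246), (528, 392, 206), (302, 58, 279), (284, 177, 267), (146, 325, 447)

(24,331,335): 24+331 > 335 → valid
(30,287,292): 30+287 > 292 → valid
(246,391,648): 246+391 ≤ 648 → not valid
(206,392,528): 206+392 > 528 → valid
(58,279,302): 58+279 > 302 → valid
(177,267,284): 177+267 > 284 → valid
(146,325,447): 146+325 > 447 → valid
6 of the 7 triples form a triangle.

6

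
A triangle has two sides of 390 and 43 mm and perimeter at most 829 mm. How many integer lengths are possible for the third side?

49

Triangle inequality: 347 < x < 433. Perimeter ≤ 829 gives x ≤ 829 − 390 − 43 = 396.
So 347 < x ≤ 396; integers 348 through 396: 49 values.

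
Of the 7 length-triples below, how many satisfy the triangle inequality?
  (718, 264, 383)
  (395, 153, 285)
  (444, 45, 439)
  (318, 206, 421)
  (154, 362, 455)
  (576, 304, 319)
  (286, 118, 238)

(264,383,718): 264+383 ≤ 718 → not valid
(153,285,395): 153+285 > 395 → valid
(45,439,444): 45+439 > 444 → valid
(206,318,421): 206+318 > 421 → valid
(154,362,455): 154+362 > 455 → valid
(304,319,576): 304+319 > 576 → valid
(118,238,286): 118+238 > 286 → valid
6 of the 7 triples form a triangle.

6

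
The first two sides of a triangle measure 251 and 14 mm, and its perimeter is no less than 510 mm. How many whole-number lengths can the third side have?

20

Triangle inequality: 237 < x < 265. Perimeter ≥ 510 gives x ≥ 510 − 251 − 14 = 245.
So 245 ≤ x < 265; integers 245 through 264: 20 values.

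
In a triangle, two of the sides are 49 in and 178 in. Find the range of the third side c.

129 < c < 227

By the triangle inequality, c must be less than 49 + 178 = 227 and greater than |49 − 178| = 129.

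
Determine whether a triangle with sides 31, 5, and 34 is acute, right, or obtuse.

obtuse

Compare the square of the longest side to the sum of squares of the other two: 5² + 31² = 986 < 1156 = 34².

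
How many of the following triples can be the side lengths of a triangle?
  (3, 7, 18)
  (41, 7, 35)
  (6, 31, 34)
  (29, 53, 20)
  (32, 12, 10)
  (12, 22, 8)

(3,7,18): 3+7 ≤ 18 → not valid
(7,35,41): 7+35 > 41 → valid
(6,31,34): 6+31 > 34 → valid
(20,29,53): 20+29 ≤ 53 → not valid
(10,12,32): 10+12 ≤ 32 → not valid
(8,12,22): 8+12 ≤ 22 → not valid
2 of the 6 triples form a triangle.

2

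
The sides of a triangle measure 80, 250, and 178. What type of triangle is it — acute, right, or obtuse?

Compare the square of the longest side to the sum of squares of the other two: 80² + 178² = 38084 < 62500 = 250².

obtuse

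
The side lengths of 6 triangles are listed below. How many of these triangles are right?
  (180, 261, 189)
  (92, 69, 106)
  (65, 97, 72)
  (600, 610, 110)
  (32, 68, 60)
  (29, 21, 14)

4

(180,261,189): 180²+189² = 68121 = 261² → right
(92,69,106): 69²+92² = 13225 > 11236 = 106² → acute
(65,97,72): 65²+72² = 9409 = 97² → right
(600,610,110): 110²+600² = 372100 = 610² → right
(32,68,60): 32²+60² = 4624 = 68² → right
(29,21,14): 14²+21² = 637 < 841 = 29² → obtuse
4 of the 6 are right.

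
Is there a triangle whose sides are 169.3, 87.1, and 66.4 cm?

The longest side is 169.3, but the other two sum to only 153.5.
153.5 < 169.3, so the triangle inequality fails.

No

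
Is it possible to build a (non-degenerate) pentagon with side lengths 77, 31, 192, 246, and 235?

Yes

A pentagon exists iff every side is shorter than the sum of the others — equivalently, the longest side is less than the sum of the rest.
Longest side 246 < 535 (sum of the remaining 4), so yes.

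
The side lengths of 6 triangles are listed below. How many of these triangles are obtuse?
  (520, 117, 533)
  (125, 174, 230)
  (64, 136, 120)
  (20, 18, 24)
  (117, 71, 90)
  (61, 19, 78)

3

(520,117,533): 117²+520² = 284089 = 533² → right
(125,174,230): 125²+174² = 45901 < 52900 = 230² → obtuse
(64,136,120): 64²+120² = 18496 = 136² → right
(20,18,24): 18²+20² = 724 > 576 = 24² → acute
(117,71,90): 71²+90² = 13141 < 13689 = 117² → obtuse
(61,19,78): 19²+61² = 4082 < 6084 = 78² → obtuse
3 of the 6 are obtuse.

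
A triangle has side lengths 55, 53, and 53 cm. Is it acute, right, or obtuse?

Compare the square of the longest side to the sum of squares of the other two: 53² + 53² = 5618 > 3025 = 55².

acute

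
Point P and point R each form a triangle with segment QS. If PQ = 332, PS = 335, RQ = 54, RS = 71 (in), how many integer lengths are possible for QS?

107

From triangle PQS: 3 < QS < 667.
From triangle RQS: 17 < QS < 125.
Intersection: 17 < QS < 125, so integers 18 through 124: 107 values.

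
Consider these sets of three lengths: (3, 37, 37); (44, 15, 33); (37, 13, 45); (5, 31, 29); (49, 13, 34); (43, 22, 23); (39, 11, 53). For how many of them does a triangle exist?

(3,37,37): 3+37 > 37 → valid
(15,33,44): 15+33 > 44 → valid
(13,37,45): 13+37 > 45 → valid
(5,29,31): 5+29 > 31 → valid
(13,34,49): 13+34 ≤ 49 → not valid
(22,23,43): 22+23 > 43 → valid
(11,39,53): 11+39 ≤ 53 → not valid
5 of the 7 triples form a triangle.

5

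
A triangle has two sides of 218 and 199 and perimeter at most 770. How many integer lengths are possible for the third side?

Triangle inequality: 19 < x < 417. Perimeter ≤ 770 gives x ≤ 770 − 218 − 199 = 353.
So 19 < x ≤ 353; integers 20 through 353: 334 values.

334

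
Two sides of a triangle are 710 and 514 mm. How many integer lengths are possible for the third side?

The third side lies in the open interval (196, 1224).
Integers from 197 to 1223 inclusive: 1223 − 197 + 1 = 1027.

1027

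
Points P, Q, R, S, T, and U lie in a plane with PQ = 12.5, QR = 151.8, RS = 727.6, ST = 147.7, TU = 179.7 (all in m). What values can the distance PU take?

The maximum is all hops collinear in one direction: 12.5 + 151.8 + 727.6 + 147.7 + 179.7 = 1219.3.
The longest hop is 727.6; the others sum to 491.7. Folding the others back against it leaves at least 727.6 − 491.7 = 235.9.

235.9 ≤ PU ≤ 1219.3 m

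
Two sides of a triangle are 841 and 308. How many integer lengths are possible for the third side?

The third side lies in the open interval (533, 1149).
Integers from 534 to 1148 inclusive: 1148 − 534 + 1 = 615.

615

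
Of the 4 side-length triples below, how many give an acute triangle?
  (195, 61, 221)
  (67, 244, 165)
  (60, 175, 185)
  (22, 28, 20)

1

(195,61,221): 61²+195² = 41746 < 48841 = 221² → obtuse
(67,244,165): 67+165 ≤ 244, not a triangle
(60,175,185): 60²+175² = 34225 = 185² → right
(22,28,20): 20²+22² = 884 > 784 = 28² → acute
1 of the 4 is acute.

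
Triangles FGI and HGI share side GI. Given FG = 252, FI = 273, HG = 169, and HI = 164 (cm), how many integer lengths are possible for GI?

From triangle FGI: 21 < GI < 525.
From triangle HGI: 5 < GI < 333.
Intersection: 21 < GI < 333, so integers 22 through 332: 311 values.

311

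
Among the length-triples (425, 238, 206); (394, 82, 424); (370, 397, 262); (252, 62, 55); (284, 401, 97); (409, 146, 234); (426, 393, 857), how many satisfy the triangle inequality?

(206,238,425): 206+238 > 425 → valid
(82,394,424): 82+394 > 424 → valid
(262,370,397): 262+370 > 397 → valid
(55,62,252): 55+62 ≤ 252 → not valid
(97,284,401): 97+284 ≤ 401 → not valid
(146,234,409): 146+234 ≤ 409 → not valid
(393,426,857): 393+426 ≤ 857 → not valid
3 of the 7 triples form a triangle.

3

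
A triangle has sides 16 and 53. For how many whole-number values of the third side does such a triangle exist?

31

The third side lies in the open interval (37, 69).
Integers from 38 to 68 inclusive: 68 − 38 + 1 = 31.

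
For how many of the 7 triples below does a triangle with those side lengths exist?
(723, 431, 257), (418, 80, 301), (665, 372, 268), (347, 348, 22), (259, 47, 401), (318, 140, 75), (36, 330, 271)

(257,431,723): 257+431 ≤ 723 → not valid
(80,301,418): 80+301 ≤ 418 → not valid
(268,372,665): 268+372 ≤ 665 → not valid
(22,347,348): 22+347 > 348 → valid
(47,259,401): 47+259 ≤ 401 → not valid
(75,140,318): 75+140 ≤ 318 → not valid
(36,271,330): 36+271 ≤ 330 → not valid
1 of the 7 triples forms a triangle.

1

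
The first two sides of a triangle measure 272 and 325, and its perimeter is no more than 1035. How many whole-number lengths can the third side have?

385

Triangle inequality: 53 < x < 597. Perimeter ≤ 1035 gives x ≤ 1035 − 272 − 325 = 438.
So 53 < x ≤ 438; integers 54 through 438: 385 values.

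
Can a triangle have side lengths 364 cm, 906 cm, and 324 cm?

The longest side is 906, but the other two sum to only 688.
688 < 906, so the triangle inequality fails.

No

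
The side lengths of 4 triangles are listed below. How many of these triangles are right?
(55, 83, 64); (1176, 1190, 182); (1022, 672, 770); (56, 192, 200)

(55,83,64): 55²+64² = 7121 > 6889 = 83² → acute
(1176,1190,182): 182²+1176² = 1416100 = 1190² → right
(1022,672,770): 672²+770² = 1044484 = 1022² → right
(56,192,200): 56²+192² = 40000 = 200² → right
3 of the 4 are right.

3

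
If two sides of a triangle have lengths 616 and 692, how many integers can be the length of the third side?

The third side lies in the open interval (76, 1308).
Integers from 77 to 1307 inclusive: 1307 − 77 + 1 = 1231.

1231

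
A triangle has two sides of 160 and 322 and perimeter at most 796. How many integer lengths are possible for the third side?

152

Triangle inequality: 162 < x < 482. Perimeter ≤ 796 gives x ≤ 796 − 160 − 322 = 314.
So 162 < x ≤ 314; integers 163 through 314: 152 values.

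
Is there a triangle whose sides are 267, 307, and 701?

The longest side is 701, but the other two sum to only 574.
574 < 701, so the triangle inequality fails.

No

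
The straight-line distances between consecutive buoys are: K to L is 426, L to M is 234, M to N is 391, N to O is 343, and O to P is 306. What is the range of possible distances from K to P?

0 ≤ KP ≤ 1700

The maximum is all hops collinear in one direction: 426 + 234 + 391 + 343 + 306 = 1700.
The longest hop is 426; the others sum to 1274. Since 426 ≤ 1274, the path can fold back on itself completely, so the minimum distance is 0.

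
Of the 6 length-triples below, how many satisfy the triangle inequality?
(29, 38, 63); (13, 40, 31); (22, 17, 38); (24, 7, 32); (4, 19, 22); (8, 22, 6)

(29,38,63): 29+38 > 63 → valid
(13,31,40): 13+31 > 40 → valid
(17,22,38): 17+22 > 38 → valid
(7,24,32): 7+24 ≤ 32 → not valid
(4,19,22): 4+19 > 22 → valid
(6,8,22): 6+8 ≤ 22 → not valid
4 of the 6 triples form a triangle.

4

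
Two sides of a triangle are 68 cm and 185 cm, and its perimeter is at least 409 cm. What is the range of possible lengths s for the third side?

156 ≤ s < 253

Triangle inequality alone gives 117 < s < 253.
The perimeter condition gives s ≥ 409 − 68 − 185 = 156.
Intersecting the two: 156 ≤ s < 253.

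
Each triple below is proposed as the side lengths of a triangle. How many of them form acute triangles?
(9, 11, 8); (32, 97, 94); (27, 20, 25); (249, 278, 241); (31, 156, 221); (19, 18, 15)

(9,11,8): 8²+9² = 145 > 121 = 11² → acute
(32,97,94): 32²+94² = 9860 > 9409 = 97² → acute
(27,20,25): 20²+25² = 1025 > 729 = 27² → acute
(249,278,241): 241²+249² = 120082 > 77284 = 278² → acute
(31,156,221): 31+156 ≤ 221, not a triangle
(19,18,15): 15²+18² = 549 > 361 = 19² → acute
5 of the 6 are acute.

5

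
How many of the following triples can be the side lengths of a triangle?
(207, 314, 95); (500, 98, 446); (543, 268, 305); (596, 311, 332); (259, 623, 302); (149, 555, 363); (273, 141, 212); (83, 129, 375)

4

(95,207,314): 95+207 ≤ 314 → not valid
(98,446,500): 98+446 > 500 → valid
(268,305,543): 268+305 > 543 → valid
(311,332,596): 311+332 > 596 → valid
(259,302,623): 259+302 ≤ 623 → not valid
(149,363,555): 149+363 ≤ 555 → not valid
(141,212,273): 141+212 > 273 → valid
(83,129,375): 83+129 ≤ 375 → not valid
4 of the 8 triples form a triangle.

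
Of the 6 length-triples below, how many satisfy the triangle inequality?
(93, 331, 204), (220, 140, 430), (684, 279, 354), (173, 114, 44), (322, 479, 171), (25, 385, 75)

1

(93,204,331): 93+204 ≤ 331 → not valid
(140,220,430): 140+220 ≤ 430 → not valid
(279,354,684): 279+354 ≤ 684 → not valid
(44,114,173): 44+114 ≤ 173 → not valid
(171,322,479): 171+322 > 479 → valid
(25,75,385): 25+75 ≤ 385 → not valid
1 of the 6 triples forms a triangle.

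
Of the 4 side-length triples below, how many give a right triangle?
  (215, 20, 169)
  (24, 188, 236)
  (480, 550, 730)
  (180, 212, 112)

2

(215,20,169): 20+169 ≤ 215, not a triangle
(24,188,236): 24+188 ≤ 236, not a triangle
(480,550,730): 480²+550² = 532900 = 730² → right
(180,212,112): 112²+180² = 44944 = 212² → right
2 of the 4 are right.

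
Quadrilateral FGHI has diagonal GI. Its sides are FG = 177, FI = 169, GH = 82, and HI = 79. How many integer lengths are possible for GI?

From triangle FGI: 8 < GI < 346.
From triangle HGI: 3 < GI < 161.
Intersection: 8 < GI < 161, so integers 9 through 160: 152 values.

152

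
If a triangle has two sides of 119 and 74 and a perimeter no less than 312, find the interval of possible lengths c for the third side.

119 ≤ c < 193

Triangle inequality alone gives 45 < c < 193.
The perimeter condition gives c ≥ 312 − 119 − 74 = 119.
Intersecting the two: 119 ≤ c < 193.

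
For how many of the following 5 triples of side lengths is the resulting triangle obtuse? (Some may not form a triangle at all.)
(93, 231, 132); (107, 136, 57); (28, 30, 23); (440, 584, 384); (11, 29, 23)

(93,231,132): 93+132 ≤ 231, not a triangle
(107,136,57): 57²+107² = 14698 < 18496 = 136² → obtuse
(28,30,23): 23²+28² = 1313 > 900 = 30² → acute
(440,584,384): 384²+440² = 341056 = 584² → right
(11,29,23): 11²+23² = 650 < 841 = 29² → obtuse
2 of the 5 are obtuse.

2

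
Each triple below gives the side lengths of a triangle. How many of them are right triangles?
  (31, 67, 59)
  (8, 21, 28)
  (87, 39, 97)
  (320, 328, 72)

1

(31,67,59): 31²+59² = 4442 < 4489 = 67² → obtuse
(8,21,28): 8²+21² = 505 < 784 = 28² → obtuse
(87,39,97): 39²+87² = 9090 < 9409 = 97² → obtuse
(320,328,72): 72²+320² = 107584 = 328² → right
1 of the 4 is right.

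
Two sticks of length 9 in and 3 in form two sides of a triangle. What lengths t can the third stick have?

By the triangle inequality, t must be less than 9 + 3 = 12 and greater than |9 − 3| = 6.

6 < t < 12 (in)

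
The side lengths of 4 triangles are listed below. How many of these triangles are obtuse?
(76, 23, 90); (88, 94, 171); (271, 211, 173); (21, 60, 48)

(76,23,90): 23²+76² = 6305 < 8100 = 90² → obtuse
(88,94,171): 88²+94² = 16580 < 29241 = 171² → obtuse
(271,211,173): 173²+211² = 74450 > 73441 = 271² → acute
(21,60,48): 21²+48² = 2745 < 3600 = 60² → obtuse
3 of the 4 are obtuse.

3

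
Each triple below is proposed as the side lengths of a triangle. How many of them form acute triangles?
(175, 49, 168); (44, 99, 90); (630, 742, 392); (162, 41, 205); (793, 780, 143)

(175,49,168): 49²+168² = 30625 = 175² → right
(44,99,90): 44²+90² = 10036 > 9801 = 99² → acute
(630,742,392): 392²+630² = 550564 = 742² → right
(162,41,205): 41+162 ≤ 205, not a triangle
(793,780,143): 143²+780² = 628849 = 793² → right
1 of the 5 is acute.

1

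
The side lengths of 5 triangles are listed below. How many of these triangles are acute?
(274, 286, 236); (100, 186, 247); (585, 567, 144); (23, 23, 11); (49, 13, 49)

3

(274,286,236): 236²+274² = 130772 > 81796 = 286² → acute
(100,186,247): 100²+186² = 44596 < 61009 = 247² → obtuse
(585,567,144): 144²+567² = 342225 = 585² → right
(23,23,11): 11²+23² = 650 > 529 = 23² → acute
(49,13,49): 13²+49² = 2570 > 2401 = 49² → acute
3 of the 5 are acute.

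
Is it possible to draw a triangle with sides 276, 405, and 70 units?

The longest side is 405, but the other two sum to only 346.
346 < 405, so the triangle inequality fails.

No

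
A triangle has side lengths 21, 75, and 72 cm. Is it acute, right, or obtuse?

right

Compare the square of the longest side to the sum of squares of the other two: 21² + 72² = 5625 = 75².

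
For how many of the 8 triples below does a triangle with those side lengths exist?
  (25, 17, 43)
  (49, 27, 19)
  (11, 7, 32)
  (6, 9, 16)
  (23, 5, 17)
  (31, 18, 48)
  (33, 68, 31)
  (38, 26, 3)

1

(17,25,43): 17+25 ≤ 43 → not valid
(19,27,49): 19+27 ≤ 49 → not valid
(7,11,32): 7+11 ≤ 32 → not valid
(6,9,16): 6+9 ≤ 16 → not valid
(5,17,23): 5+17 ≤ 23 → not valid
(18,31,48): 18+31 > 48 → valid
(31,33,68): 31+33 ≤ 68 → not valid
(3,26,38): 3+26 ≤ 38 → not valid
1 of the 8 triples forms a triangle.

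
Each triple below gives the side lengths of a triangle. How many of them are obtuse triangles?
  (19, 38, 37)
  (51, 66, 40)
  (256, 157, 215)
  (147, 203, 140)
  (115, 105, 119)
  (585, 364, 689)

(19,38,37): 19²+37² = 1730 > 1444 = 38² → acute
(51,66,40): 40²+51² = 4201 < 4356 = 66² → obtuse
(256,157,215): 157²+215² = 70874 > 65536 = 256² → acute
(147,203,140): 140²+147² = 41209 = 203² → right
(115,105,119): 105²+115² = 24250 > 14161 = 119² → acute
(585,364,689): 364²+585² = 474721 = 689² → right
1 of the 6 is obtuse.

1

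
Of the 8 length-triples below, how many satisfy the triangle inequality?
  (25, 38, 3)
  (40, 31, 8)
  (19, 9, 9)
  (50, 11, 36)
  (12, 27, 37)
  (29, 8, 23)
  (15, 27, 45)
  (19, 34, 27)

3

(3,25,38): 3+25 ≤ 38 → not valid
(8,31,40): 8+31 ≤ 40 → not valid
(9,9,19): 9+9 ≤ 19 → not valid
(11,36,50): 11+36 ≤ 50 → not valid
(12,27,37): 12+27 > 37 → valid
(8,23,29): 8+23 > 29 → valid
(15,27,45): 15+27 ≤ 45 → not valid
(19,27,34): 19+27 > 34 → valid
3 of the 8 triples form a triangle.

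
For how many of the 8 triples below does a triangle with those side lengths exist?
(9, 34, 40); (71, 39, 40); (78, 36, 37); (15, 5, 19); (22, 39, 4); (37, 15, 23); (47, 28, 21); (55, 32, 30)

6

(9,34,40): 9+34 > 40 → valid
(39,40,71): 39+40 > 71 → valid
(36,37,78): 36+37 ≤ 78 → not valid
(5,15,19): 5+15 > 19 → valid
(4,22,39): 4+22 ≤ 39 → not valid
(15,23,37): 15+23 > 37 → valid
(21,28,47): 21+28 > 47 → valid
(30,32,55): 30+32 > 55 → valid
6 of the 8 triples form a triangle.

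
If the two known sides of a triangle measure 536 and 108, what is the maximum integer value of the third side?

The third side must be strictly less than 536 + 108 = 644.
The largest integer below 644 is 643.

643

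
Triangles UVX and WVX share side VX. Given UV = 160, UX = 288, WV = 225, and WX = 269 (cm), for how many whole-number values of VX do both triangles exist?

319

From triangle UVX: 128 < VX < 448.
From triangle WVX: 44 < VX < 494.
Intersection: 128 < VX < 448, so integers 129 through 447: 319 values.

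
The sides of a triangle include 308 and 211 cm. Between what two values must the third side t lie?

By the triangle inequality, t must be less than 308 + 211 = 519 and greater than |308 − 211| = 97.

97 < t < 519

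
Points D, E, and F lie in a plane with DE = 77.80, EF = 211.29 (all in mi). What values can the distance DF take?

By the triangle inequality, |77.80 − 211.29| ≤ DF ≤ 77.80 + 211.29.

133.49 ≤ DF ≤ 289.09 mi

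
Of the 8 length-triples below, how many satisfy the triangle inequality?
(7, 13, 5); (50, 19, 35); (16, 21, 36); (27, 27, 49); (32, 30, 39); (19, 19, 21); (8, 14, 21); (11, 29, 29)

7

(5,7,13): 5+7 ≤ 13 → not valid
(19,35,50): 19+35 > 50 → valid
(16,21,36): 16+21 > 36 → valid
(27,27,49): 27+27 > 49 → valid
(30,32,39): 30+32 > 39 → valid
(19,19,21): 19+19 > 21 → valid
(8,14,21): 8+14 > 21 → valid
(11,29,29): 11+29 > 29 → valid
7 of the 8 triples form a triangle.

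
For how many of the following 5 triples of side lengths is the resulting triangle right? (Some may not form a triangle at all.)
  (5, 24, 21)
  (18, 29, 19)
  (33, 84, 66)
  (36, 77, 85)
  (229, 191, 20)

1

(5,24,21): 5²+21² = 466 < 576 = 24² → obtuse
(18,29,19): 18²+19² = 685 < 841 = 29² → obtuse
(33,84,66): 33²+66² = 5445 < 7056 = 84² → obtuse
(36,77,85): 36²+77² = 7225 = 85² → right
(229,191,20): 20+191 ≤ 229, not a triangle
1 of the 5 is right.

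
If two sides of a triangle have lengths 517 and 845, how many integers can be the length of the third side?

1033

The third side lies in the open interval (328, 1362).
Integers from 329 to 1361 inclusive: 1361 − 329 + 1 = 1033.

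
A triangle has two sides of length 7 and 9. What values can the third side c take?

2 < c < 16

By the triangle inequality, c must be less than 7 + 9 = 16 and greater than |7 − 9| = 2.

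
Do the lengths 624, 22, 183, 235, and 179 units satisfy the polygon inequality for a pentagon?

For a pentagon, each side must be shorter than the sum of the others.
Here the longest side is 624, but the remaining 4 sides sum to only 619.

No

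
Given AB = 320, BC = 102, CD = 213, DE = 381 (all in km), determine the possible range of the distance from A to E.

0 ≤ AE ≤ 1016 km

The maximum is all hops collinear in one direction: 320 + 102 + 213 + 381 = 1016.
The longest hop is 381; the others sum to 635. Since 381 ≤ 635, the path can fold back on itself completely, so the minimum distance is 0.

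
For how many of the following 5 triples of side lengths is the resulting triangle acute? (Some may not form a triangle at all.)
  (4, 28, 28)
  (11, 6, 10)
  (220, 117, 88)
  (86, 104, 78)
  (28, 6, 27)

(4,28,28): 4²+28² = 800 > 784 = 28² → acute
(11,6,10): 6²+10² = 136 > 121 = 11² → acute
(220,117,88): 88+117 ≤ 220, not a triangle
(86,104,78): 78²+86² = 13480 > 10816 = 104² → acute
(28,6,27): 6²+27² = 765 < 784 = 28² → obtuse
3 of the 5 are acute.

3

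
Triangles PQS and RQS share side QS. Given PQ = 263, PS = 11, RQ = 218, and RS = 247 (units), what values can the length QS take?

252 < QS < 274

From triangle PQS: |263 − 11| < QS < 263 + 11, i.e. 252 < QS < 274.
From triangle RQS: 29 < QS < 465.
Both must hold, so QS lies in the intersection.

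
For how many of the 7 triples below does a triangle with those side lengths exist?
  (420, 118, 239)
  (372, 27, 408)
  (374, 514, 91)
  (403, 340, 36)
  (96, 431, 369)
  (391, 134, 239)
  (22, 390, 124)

1

(118,239,420): 118+239 ≤ 420 → not valid
(27,372,408): 27+372 ≤ 408 → not valid
(91,374,514): 91+374 ≤ 514 → not valid
(36,340,403): 36+340 ≤ 403 → not valid
(96,369,431): 96+369 > 431 → valid
(134,239,391): 134+239 ≤ 391 → not valid
(22,124,390): 22+124 ≤ 390 → not valid
1 of the 7 triples forms a triangle.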